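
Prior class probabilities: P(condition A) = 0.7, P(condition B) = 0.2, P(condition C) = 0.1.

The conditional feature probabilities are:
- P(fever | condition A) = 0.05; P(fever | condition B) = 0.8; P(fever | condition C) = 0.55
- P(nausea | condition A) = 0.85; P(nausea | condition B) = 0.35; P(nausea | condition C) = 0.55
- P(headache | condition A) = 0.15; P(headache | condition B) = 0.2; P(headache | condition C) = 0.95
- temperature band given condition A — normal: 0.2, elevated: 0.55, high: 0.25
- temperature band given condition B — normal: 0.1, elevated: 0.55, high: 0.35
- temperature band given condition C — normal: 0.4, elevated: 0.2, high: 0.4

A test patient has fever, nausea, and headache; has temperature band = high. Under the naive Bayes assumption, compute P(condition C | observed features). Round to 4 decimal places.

0.6954

condition A: 0.7 × 0.05 × 0.85 × 0.15 × 0.25 = 0.001115625
condition B: 0.2 × 0.8 × 0.35 × 0.2 × 0.35 = 0.00392
condition C: 0.1 × 0.55 × 0.55 × 0.95 × 0.4 = 0.011495
P(condition C | x) = 0.011495 / 0.016530625 ≈ 0.6954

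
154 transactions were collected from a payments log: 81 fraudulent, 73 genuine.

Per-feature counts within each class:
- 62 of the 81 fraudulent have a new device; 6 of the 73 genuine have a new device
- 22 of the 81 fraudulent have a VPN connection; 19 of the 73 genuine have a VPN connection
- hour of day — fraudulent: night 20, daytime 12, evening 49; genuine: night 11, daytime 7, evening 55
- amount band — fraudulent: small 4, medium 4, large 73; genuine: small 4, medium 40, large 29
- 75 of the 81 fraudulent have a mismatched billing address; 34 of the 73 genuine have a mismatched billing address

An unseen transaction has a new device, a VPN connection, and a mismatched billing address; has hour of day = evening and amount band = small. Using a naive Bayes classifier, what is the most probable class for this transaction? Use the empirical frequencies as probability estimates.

fraudulent: (81/154) × (62/81) × (22/81) × (49/81) × (4/81) × (75/81) ≈ 0.00302462
genuine: (73/154) × (6/73) × (19/73) × (55/73) × (4/73) × (34/73) ≈ 0.000194982
Highest score → fraudulent.

fraudulent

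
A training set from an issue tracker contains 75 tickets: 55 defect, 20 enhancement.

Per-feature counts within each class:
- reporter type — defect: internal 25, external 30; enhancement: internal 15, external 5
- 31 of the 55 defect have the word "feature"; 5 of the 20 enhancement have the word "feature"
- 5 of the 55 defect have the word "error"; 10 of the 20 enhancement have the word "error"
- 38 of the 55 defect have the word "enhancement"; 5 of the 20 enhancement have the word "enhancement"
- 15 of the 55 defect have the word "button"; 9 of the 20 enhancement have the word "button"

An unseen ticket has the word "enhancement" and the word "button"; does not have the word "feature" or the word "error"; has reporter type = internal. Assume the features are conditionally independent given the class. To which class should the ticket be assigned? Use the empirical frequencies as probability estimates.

defect

defect: (55/75) × (25/55) × (24/55) × (50/55) × (38/55) × (15/55) ≈ 0.0249163
enhancement: (20/75) × (15/20) × (15/20) × (10/20) × (5/20) × (9/20) = 0.0084375
Highest score → defect.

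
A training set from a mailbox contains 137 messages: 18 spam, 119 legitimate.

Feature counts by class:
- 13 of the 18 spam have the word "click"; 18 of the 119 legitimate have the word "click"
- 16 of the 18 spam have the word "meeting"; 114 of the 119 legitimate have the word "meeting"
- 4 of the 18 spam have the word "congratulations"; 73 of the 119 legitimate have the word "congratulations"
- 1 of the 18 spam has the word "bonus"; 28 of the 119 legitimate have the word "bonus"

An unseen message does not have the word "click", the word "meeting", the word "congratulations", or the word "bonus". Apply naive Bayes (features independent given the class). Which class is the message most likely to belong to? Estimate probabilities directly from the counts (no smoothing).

spam: (18/137) × (5/18) × (2/18) × (14/18) × (17/18) ≈ 0.00297878
legitimate: (119/137) × (101/119) × (5/119) × (46/119) × (91/119) ≈ 0.00915649
Highest score → legitimate.

legitimate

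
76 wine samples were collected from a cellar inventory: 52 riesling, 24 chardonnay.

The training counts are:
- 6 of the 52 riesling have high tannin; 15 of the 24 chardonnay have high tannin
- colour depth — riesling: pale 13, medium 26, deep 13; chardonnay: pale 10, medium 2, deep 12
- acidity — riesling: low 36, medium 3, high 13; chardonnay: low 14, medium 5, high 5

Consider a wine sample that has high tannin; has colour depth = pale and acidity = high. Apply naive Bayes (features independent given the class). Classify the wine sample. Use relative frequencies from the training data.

chardonnay

riesling: (52/76) × (6/52) × (13/52) × (13/52) ≈ 0.00493421
chardonnay: (24/76) × (15/24) × (10/24) × (5/24) ≈ 0.0171327
Highest score → chardonnay.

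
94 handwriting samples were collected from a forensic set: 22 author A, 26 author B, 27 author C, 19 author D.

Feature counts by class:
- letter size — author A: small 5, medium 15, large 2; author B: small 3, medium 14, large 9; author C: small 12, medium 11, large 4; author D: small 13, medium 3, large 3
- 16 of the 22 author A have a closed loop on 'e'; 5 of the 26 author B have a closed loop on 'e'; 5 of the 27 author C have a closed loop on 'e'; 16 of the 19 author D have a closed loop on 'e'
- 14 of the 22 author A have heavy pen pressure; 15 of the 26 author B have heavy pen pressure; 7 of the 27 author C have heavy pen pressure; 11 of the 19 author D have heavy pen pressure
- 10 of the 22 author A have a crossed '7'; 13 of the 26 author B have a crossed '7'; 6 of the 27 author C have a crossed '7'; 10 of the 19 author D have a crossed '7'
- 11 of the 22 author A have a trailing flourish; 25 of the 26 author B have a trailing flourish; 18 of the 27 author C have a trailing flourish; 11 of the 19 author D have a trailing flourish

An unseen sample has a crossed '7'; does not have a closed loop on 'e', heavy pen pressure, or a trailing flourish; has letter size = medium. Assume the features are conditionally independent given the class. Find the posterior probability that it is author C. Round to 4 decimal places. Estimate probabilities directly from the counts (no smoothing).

0.5091

author A: (22/94) × (15/22) × (6/22) × (8/22) × (10/22) × (11/22) ≈ 0.00359672
author B: (26/94) × (14/26) × (21/26) × (11/26) × (13/26) × (1/26) ≈ 0.000978728
author C: (27/94) × (11/27) × (22/27) × (20/27) × (6/27) × (9/27) ≈ 0.00523186
author D: (19/94) × (3/19) × (3/19) × (8/19) × (10/19) × (8/19) ≈ 0.000470197
P(author C | x) = 0.00523186 / 0.010277505 ≈ 0.5091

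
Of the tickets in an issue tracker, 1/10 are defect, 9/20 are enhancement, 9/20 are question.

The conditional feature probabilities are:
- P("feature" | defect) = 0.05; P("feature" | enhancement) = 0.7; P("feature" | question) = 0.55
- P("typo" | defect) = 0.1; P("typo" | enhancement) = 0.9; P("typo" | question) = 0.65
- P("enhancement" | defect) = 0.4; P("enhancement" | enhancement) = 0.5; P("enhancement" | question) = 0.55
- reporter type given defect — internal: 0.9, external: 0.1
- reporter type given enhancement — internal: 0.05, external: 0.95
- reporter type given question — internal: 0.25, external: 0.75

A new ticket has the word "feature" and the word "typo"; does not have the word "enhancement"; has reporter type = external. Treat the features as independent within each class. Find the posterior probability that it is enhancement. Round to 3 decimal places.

defect: 0.1 × 0.05 × 0.1 × (1−0.4) × 0.1 = 0.00003
enhancement: 0.45 × 0.7 × 0.9 × (1−0.5) × 0.95 = 0.1346625
question: 0.45 × 0.55 × 0.65 × (1−0.55) × 0.75 = 0.0542953125
P(enhancement | x) = 0.1346625 / 0.1889878125 ≈ 0.713

0.713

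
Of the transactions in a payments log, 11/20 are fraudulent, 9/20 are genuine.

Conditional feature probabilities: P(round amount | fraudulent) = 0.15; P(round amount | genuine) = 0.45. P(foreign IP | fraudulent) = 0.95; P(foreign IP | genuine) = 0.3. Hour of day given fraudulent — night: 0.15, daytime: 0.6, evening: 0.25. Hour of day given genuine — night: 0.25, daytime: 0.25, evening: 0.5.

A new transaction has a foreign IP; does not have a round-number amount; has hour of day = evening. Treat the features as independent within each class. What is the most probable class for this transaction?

fraudulent

fraudulent: 0.55 × (1−0.15) × 0.95 × 0.25 = 0.11103125
genuine: 0.45 × (1−0.45) × 0.3 × 0.5 = 0.037125
Highest score → fraudulent.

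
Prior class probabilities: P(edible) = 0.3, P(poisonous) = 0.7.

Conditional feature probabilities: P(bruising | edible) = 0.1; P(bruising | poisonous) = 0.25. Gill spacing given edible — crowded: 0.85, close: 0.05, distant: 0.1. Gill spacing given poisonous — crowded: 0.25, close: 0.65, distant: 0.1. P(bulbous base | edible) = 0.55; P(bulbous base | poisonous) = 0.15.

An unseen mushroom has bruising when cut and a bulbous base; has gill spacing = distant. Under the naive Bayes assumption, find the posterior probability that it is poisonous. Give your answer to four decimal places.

edible: 0.3 × 0.1 × 0.1 × 0.55 = 0.00165
poisonous: 0.7 × 0.25 × 0.1 × 0.15 = 0.002625
P(poisonous | x) = 0.002625 / 0.004275 ≈ 0.6140

0.6140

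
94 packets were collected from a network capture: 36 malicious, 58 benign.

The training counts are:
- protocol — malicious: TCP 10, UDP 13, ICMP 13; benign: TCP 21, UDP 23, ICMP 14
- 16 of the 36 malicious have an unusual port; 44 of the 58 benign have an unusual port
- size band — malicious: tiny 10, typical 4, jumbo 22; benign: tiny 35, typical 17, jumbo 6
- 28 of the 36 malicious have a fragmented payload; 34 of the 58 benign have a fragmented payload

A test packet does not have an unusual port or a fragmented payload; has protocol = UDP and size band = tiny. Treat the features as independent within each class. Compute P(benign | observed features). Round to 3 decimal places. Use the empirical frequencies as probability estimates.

malicious: (36/94) × (13/36) × (20/36) × (10/36) × (8/36) ≈ 0.00474273
benign: (58/94) × (23/58) × (14/58) × (35/58) × (24/58) ≈ 0.0147477
P(benign | x) = 0.0147477 / 0.01949043 ≈ 0.757

0.757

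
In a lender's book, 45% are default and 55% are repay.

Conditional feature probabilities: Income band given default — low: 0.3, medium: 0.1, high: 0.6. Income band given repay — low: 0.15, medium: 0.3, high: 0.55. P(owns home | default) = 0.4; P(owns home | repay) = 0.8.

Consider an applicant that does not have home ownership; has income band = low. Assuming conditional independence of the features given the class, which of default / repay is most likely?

default

default: 0.45 × 0.3 × (1−0.4) = 0.081
repay: 0.55 × 0.15 × (1−0.8) = 0.0165
Highest score → default.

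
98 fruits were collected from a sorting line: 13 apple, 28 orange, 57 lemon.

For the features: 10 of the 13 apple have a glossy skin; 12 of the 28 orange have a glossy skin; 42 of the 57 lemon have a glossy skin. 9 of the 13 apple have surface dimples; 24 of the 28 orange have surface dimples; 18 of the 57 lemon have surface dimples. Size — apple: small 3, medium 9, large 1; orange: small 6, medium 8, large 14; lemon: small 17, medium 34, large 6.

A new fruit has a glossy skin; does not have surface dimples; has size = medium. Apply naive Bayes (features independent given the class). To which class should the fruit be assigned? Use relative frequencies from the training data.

apple: (13/98) × (10/13) × (4/13) × (9/13) ≈ 0.0217365
orange: (28/98) × (12/28) × (4/28) × (8/28) ≈ 0.00499792
lemon: (57/98) × (42/57) × (39/57) × (34/57) ≈ 0.174911
Highest score → lemon.

lemon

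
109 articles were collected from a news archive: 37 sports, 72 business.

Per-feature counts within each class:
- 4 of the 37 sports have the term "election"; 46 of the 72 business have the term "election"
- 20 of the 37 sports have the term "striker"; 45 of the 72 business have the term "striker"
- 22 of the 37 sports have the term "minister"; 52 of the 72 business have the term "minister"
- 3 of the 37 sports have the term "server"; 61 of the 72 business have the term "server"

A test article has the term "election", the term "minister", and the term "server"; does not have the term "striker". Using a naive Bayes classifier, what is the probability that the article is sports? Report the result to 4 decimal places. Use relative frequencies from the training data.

0.0083

sports: (37/109) × (4/37) × (17/37) × (22/37) × (3/37) ≈ 0.00081287
business: (72/109) × (46/72) × (27/72) × (52/72) × (61/72) ≈ 0.0968347
P(sports | x) = 0.00081287 / 0.09764757 ≈ 0.0083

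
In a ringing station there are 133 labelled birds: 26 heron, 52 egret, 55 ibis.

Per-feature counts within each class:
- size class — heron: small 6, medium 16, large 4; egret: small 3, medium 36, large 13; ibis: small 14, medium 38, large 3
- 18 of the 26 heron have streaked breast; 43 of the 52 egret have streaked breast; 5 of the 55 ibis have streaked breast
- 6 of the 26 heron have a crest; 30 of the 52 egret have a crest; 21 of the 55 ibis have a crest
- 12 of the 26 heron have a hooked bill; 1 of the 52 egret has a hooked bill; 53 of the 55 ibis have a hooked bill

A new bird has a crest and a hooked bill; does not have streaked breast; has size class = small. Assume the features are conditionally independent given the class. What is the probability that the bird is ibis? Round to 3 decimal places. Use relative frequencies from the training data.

heron: (26/133) × (6/26) × (8/26) × (6/26) × (12/26) ≈ 0.00147843
egret: (52/133) × (3/52) × (9/52) × (30/52) × (1/52) ≈ 0.0000433135
ibis: (55/133) × (14/55) × (50/55) × (21/55) × (53/55) ≈ 0.035209
P(ibis | x) = 0.035209 / 0.0367307435 ≈ 0.959

0.959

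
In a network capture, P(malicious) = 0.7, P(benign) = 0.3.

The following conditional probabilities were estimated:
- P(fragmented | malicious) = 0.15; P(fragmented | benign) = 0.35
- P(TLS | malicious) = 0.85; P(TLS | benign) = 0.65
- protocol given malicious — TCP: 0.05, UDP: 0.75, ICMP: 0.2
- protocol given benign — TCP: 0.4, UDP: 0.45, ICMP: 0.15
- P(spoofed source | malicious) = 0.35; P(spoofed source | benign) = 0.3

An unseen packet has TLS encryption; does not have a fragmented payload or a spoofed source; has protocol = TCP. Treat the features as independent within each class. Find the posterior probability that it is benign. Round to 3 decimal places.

0.683

malicious: 0.7 × (1−0.15) × 0.85 × 0.05 × (1−0.35) = 0.016436875
benign: 0.3 × (1−0.35) × 0.65 × 0.4 × (1−0.3) = 0.03549
P(benign | x) = 0.03549 / 0.051926875 ≈ 0.683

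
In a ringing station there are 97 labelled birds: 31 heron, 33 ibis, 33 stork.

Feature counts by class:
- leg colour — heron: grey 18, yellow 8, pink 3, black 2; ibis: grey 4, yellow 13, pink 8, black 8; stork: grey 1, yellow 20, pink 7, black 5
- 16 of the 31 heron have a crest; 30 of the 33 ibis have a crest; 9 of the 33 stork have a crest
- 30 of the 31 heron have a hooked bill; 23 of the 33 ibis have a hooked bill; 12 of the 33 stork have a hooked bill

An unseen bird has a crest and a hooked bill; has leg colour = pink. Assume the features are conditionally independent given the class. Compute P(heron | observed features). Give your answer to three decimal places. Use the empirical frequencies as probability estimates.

0.206

heron: (31/97) × (3/31) × (16/31) × (30/31) ≈ 0.0154478
ibis: (33/97) × (8/33) × (30/33) × (23/33) ≈ 0.0522564
stork: (33/97) × (7/33) × (9/33) × (12/33) ≈ 0.00715685
P(heron | x) = 0.0154478 / 0.07486105 ≈ 0.206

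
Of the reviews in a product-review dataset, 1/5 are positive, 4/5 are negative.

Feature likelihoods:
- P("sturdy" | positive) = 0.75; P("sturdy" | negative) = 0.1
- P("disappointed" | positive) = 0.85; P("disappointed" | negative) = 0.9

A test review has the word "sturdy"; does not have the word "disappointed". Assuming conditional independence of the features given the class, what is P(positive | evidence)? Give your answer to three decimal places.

positive: 0.2 × 0.75 × (1−0.85) = 0.0225
negative: 0.8 × 0.1 × (1−0.9) = 0.008
P(positive | x) = 0.0225 / 0.0305 ≈ 0.738

0.738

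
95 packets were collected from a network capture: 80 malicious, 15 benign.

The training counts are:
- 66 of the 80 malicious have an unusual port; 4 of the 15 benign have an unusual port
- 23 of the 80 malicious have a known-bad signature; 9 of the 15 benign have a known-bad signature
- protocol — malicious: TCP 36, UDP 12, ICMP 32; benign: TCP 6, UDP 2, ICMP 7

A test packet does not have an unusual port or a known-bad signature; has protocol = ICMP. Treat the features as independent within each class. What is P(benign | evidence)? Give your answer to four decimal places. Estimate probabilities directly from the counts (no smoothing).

malicious: (80/95) × (14/80) × (57/80) × (32/80) = 0.042
benign: (15/95) × (11/15) × (6/15) × (7/15) ≈ 0.021614
P(benign | x) = 0.021614 / 0.063614 ≈ 0.3398

0.3398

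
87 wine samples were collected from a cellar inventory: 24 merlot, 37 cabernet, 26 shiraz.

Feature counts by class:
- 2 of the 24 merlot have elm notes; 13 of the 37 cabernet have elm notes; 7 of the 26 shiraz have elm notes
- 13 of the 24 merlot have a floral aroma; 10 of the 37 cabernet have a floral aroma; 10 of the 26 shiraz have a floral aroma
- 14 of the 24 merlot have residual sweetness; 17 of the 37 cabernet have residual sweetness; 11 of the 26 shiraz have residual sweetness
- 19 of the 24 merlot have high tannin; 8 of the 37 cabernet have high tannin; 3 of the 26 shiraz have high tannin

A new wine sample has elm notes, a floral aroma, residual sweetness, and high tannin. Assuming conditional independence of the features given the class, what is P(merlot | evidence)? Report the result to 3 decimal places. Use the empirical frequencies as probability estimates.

0.510

merlot: (24/87) × (2/24) × (13/24) × (14/24) × (19/24) ≈ 0.00575045
cabernet: (37/87) × (13/37) × (10/37) × (17/37) × (8/37) ≈ 0.00401197
shiraz: (26/87) × (7/26) × (10/26) × (11/26) × (3/26) ≈ 0.00151068
P(merlot | x) = 0.00575045 / 0.0112731 ≈ 0.510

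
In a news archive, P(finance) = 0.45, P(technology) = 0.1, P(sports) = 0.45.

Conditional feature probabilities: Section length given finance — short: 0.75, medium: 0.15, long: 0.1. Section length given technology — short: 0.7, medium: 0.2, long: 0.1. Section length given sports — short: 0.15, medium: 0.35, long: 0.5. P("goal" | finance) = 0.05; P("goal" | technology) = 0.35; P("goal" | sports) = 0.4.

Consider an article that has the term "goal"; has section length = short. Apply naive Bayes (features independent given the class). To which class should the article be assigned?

finance: 0.45 × 0.75 × 0.05 = 0.016875
technology: 0.1 × 0.7 × 0.35 = 0.0245
sports: 0.45 × 0.15 × 0.4 = 0.027
Highest score → sports.

sports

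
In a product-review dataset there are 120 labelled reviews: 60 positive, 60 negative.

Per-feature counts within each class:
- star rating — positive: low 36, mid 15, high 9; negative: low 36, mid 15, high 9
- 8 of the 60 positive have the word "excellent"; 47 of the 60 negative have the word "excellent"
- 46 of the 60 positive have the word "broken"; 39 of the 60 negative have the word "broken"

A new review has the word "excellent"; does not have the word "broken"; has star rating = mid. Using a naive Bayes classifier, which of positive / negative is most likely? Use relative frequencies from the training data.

positive: (60/120) × (15/60) × (8/60) × (14/60) ≈ 0.00388889
negative: (60/120) × (15/60) × (47/60) × (21/60) ≈ 0.0342708
Highest score → negative.

negative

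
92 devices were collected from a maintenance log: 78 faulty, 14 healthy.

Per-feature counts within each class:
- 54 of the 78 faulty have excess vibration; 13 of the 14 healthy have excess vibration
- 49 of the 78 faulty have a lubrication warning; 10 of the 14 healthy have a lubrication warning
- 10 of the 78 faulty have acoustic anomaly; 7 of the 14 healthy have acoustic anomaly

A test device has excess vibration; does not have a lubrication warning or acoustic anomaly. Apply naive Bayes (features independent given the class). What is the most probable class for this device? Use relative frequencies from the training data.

faulty

faulty: (78/92) × (54/78) × (29/78) × (68/78) ≈ 0.19025
healthy: (14/92) × (13/14) × (4/14) × (7/14) ≈ 0.0201863
Highest score → faulty.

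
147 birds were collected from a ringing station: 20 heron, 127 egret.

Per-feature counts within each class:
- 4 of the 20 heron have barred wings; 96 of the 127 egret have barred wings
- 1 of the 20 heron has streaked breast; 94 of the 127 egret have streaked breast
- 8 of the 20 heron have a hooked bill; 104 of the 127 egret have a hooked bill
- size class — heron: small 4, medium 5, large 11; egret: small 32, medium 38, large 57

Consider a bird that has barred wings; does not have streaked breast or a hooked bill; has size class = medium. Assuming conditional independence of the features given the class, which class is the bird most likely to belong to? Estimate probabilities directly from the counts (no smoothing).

egret

heron: (20/147) × (4/20) × (19/20) × (12/20) × (5/20) ≈ 0.00387755
egret: (127/147) × (96/127) × (33/127) × (23/127) × (38/127) ≈ 0.00919535
Highest score → egret.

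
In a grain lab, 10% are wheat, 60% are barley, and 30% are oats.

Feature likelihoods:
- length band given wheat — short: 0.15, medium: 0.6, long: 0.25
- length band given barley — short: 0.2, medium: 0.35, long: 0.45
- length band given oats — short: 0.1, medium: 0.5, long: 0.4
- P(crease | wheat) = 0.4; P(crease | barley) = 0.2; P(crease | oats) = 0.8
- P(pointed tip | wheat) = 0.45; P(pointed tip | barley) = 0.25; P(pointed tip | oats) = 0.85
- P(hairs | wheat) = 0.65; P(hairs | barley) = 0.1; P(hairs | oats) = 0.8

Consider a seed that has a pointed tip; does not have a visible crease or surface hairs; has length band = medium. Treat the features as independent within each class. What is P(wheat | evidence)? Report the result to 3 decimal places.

0.117

wheat: 0.1 × 0.6 × (1−0.4) × 0.45 × (1−0.65) = 0.00567
barley: 0.6 × 0.35 × (1−0.2) × 0.25 × (1−0.1) = 0.0378
oats: 0.3 × 0.5 × (1−0.8) × 0.85 × (1−0.8) = 0.0051
P(wheat | x) = 0.00567 / 0.04857 ≈ 0.117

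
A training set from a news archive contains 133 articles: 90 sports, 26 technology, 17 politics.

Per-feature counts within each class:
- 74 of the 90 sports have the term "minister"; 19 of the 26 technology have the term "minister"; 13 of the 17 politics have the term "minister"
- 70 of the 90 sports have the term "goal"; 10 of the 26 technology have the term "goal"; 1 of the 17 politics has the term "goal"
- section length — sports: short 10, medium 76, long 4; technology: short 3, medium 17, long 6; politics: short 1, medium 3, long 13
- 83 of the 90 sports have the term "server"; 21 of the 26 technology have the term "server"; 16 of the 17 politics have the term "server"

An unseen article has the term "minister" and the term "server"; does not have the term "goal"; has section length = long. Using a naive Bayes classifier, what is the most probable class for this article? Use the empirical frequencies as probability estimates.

sports: (90/133) × (74/90) × (20/90) × (4/90) × (83/90) ≈ 0.00506781
technology: (26/133) × (19/26) × (16/26) × (6/26) × (21/26) ≈ 0.016386
politics: (17/133) × (13/17) × (16/17) × (13/17) × (16/17) ≈ 0.0662107
Highest score → politics.

politics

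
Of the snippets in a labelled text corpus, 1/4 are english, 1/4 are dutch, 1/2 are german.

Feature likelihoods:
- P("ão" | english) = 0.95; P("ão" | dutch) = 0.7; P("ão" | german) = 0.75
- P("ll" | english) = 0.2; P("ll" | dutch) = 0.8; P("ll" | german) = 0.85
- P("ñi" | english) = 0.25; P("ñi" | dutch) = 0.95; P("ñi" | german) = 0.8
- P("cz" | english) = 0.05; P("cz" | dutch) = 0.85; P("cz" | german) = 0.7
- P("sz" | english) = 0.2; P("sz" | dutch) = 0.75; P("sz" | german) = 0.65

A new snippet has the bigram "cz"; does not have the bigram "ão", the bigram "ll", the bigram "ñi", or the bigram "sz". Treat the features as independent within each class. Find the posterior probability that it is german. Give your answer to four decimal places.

english: 0.25 × (1−0.95) × (1−0.2) × (1−0.25) × 0.05 × (1−0.2) = 0.0003
dutch: 0.25 × (1−0.7) × (1−0.8) × (1−0.95) × 0.85 × (1−0.75) = 0.000159375
german: 0.5 × (1−0.75) × (1−0.85) × (1−0.8) × 0.7 × (1−0.65) = 0.00091875
P(german | x) = 0.00091875 / 0.001378125 ≈ 0.6667

0.6667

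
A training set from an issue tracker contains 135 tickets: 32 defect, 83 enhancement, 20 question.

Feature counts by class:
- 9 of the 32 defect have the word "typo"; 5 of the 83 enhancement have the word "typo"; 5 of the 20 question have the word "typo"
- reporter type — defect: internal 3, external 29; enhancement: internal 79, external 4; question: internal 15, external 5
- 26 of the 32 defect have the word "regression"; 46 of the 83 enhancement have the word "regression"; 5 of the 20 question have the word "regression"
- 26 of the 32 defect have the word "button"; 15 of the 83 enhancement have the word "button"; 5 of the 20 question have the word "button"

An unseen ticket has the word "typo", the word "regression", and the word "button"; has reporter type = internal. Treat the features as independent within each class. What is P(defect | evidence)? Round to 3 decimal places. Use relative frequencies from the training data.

defect: (32/135) × (9/32) × (3/32) × (26/32) × (26/32) = 0.0041259765625
enhancement: (83/135) × (5/83) × (79/83) × (46/83) × (15/83) ≈ 0.00353084
question: (20/135) × (5/20) × (15/20) × (5/20) × (5/20) ≈ 0.00173611
P(defect | x) = 0.0041259765625 / 0.0093929265625 ≈ 0.439

0.439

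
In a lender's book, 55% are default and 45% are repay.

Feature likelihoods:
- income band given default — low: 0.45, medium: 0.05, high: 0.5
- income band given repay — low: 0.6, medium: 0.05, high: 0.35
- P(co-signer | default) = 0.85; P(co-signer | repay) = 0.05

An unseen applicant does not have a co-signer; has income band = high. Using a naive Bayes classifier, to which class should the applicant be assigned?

repay

default: 0.55 × 0.5 × (1−0.85) = 0.04125
repay: 0.45 × 0.35 × (1−0.05) = 0.149625
Highest score → repay.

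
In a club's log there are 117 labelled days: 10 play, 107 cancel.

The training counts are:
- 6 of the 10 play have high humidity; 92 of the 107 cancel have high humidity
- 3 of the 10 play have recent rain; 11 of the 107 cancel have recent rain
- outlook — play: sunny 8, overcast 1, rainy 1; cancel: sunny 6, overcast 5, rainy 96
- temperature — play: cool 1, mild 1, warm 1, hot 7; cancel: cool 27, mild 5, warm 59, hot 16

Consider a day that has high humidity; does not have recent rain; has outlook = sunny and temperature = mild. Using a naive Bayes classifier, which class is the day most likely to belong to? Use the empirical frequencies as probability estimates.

play: (10/117) × (6/10) × (7/10) × (8/10) × (1/10) ≈ 0.00287179
cancel: (107/117) × (92/107) × (96/107) × (6/107) × (5/107) ≈ 0.0018486
Highest score → play.

play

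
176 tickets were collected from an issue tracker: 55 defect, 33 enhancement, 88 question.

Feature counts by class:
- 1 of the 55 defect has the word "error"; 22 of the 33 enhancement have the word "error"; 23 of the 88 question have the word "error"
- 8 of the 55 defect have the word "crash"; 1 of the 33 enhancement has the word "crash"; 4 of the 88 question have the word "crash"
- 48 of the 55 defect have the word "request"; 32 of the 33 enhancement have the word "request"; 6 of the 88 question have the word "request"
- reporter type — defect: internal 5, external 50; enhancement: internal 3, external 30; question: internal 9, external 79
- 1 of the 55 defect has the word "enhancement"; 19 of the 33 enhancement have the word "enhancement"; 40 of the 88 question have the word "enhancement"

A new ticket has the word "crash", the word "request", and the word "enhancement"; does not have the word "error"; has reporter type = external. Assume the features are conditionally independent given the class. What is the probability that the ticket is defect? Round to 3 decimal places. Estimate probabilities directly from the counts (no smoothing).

0.311

defect: (55/176) × (54/55) × (8/55) × (48/55) × (50/55) × (1/55) ≈ 0.000643771
enhancement: (33/176) × (11/33) × (1/33) × (32/33) × (30/33) × (19/33) ≈ 0.000961278
question: (88/176) × (65/88) × (4/88) × (6/88) × (79/88) × (40/88) ≈ 0.000467055
P(defect | x) = 0.000643771 / 0.002072104 ≈ 0.311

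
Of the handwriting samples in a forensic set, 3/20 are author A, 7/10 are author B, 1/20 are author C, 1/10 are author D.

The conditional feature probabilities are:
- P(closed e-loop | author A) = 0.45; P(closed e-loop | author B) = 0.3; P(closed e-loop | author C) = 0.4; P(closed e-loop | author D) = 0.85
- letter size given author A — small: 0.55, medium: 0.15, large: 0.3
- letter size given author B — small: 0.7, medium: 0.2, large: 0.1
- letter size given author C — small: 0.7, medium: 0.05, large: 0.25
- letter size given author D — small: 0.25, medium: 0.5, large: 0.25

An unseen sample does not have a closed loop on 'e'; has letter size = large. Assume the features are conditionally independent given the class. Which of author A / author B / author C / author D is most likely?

author A: 0.15 × (1−0.45) × 0.3 = 0.02475
author B: 0.7 × (1−0.3) × 0.1 = 0.049
author C: 0.05 × (1−0.4) × 0.25 = 0.0075
author D: 0.1 × (1−0.85) × 0.25 = 0.00375
Highest score → author B.

author B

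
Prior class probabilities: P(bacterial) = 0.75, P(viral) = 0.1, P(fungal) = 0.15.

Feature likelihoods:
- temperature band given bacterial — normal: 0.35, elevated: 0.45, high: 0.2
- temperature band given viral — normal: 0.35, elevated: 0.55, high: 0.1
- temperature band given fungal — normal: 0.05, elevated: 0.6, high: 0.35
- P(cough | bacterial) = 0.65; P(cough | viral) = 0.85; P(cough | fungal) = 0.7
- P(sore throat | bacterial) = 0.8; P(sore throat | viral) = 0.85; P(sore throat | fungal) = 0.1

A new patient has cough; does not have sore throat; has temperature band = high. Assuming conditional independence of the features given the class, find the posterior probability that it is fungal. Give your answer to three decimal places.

0.614

bacterial: 0.75 × 0.2 × 0.65 × (1−0.8) = 0.0195
viral: 0.1 × 0.1 × 0.85 × (1−0.85) = 0.001275
fungal: 0.15 × 0.35 × 0.7 × (1−0.1) = 0.033075
P(fungal | x) = 0.033075 / 0.05385 ≈ 0.614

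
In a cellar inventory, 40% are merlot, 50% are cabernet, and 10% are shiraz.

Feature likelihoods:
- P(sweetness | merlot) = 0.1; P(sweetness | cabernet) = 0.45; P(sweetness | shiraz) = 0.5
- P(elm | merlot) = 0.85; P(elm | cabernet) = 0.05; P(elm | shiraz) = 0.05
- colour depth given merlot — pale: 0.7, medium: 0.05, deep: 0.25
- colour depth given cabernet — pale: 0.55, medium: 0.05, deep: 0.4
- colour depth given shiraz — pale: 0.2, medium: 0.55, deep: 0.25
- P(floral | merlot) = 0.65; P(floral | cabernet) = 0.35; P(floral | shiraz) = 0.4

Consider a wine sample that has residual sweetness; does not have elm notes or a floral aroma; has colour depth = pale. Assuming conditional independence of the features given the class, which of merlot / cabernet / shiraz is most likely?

cabernet

merlot: 0.4 × 0.1 × (1−0.85) × 0.7 × (1−0.65) = 0.00147
cabernet: 0.5 × 0.45 × (1−0.05) × 0.55 × (1−0.35) = 0.076415625
shiraz: 0.1 × 0.5 × (1−0.05) × 0.2 × (1−0.4) = 0.0057
Highest score → cabernet.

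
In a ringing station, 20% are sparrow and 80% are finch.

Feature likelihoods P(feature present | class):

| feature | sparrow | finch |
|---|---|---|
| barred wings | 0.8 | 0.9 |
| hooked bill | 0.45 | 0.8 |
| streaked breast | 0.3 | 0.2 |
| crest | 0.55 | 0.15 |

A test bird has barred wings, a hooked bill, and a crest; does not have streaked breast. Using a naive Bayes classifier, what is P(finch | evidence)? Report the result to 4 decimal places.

sparrow: 0.2 × 0.8 × 0.45 × (1−0.3) × 0.55 = 0.02772
finch: 0.8 × 0.9 × 0.8 × (1−0.2) × 0.15 = 0.06912
P(finch | x) = 0.06912 / 0.09684 ≈ 0.7138

0.7138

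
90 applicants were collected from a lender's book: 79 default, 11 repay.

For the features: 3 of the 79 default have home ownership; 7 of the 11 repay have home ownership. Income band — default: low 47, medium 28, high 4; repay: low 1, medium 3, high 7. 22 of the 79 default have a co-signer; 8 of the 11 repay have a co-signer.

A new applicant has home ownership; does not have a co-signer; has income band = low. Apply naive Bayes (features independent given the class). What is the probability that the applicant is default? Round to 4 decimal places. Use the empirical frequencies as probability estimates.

default: (79/90) × (3/79) × (47/79) × (57/79) ≈ 0.0143086
repay: (11/90) × (7/11) × (1/11) × (3/11) ≈ 0.00192837
P(default | x) = 0.0143086 / 0.01623697 ≈ 0.8812

0.8812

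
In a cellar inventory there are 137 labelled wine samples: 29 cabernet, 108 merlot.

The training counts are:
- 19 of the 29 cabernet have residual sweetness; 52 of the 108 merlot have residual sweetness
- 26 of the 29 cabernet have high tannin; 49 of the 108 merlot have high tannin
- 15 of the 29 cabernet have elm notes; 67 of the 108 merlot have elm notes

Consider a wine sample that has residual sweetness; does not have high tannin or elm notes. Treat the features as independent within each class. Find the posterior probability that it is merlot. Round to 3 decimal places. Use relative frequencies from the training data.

cabernet: (29/137) × (19/29) × (3/29) × (14/29) ≈ 0.00692606
merlot: (108/137) × (52/108) × (59/108) × (41/108) ≈ 0.0787175
P(merlot | x) = 0.0787175 / 0.08564356 ≈ 0.919

0.919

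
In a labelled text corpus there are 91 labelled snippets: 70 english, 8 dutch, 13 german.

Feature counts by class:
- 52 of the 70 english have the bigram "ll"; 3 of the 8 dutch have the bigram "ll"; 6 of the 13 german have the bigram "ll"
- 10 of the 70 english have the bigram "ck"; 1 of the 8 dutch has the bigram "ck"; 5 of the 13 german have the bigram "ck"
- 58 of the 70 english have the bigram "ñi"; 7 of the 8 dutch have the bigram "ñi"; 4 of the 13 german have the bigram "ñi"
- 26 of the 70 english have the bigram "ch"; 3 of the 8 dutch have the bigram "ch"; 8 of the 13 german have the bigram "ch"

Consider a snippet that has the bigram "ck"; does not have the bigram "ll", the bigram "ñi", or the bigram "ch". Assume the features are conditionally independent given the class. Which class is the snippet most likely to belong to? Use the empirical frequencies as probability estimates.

english: (70/91) × (18/70) × (10/70) × (12/70) × (44/70) ≈ 0.00304489
dutch: (8/91) × (5/8) × (1/8) × (1/8) × (5/8) ≈ 0.000536573
german: (13/91) × (7/13) × (5/13) × (9/13) × (5/13) ≈ 0.00787788
Highest score → german.

german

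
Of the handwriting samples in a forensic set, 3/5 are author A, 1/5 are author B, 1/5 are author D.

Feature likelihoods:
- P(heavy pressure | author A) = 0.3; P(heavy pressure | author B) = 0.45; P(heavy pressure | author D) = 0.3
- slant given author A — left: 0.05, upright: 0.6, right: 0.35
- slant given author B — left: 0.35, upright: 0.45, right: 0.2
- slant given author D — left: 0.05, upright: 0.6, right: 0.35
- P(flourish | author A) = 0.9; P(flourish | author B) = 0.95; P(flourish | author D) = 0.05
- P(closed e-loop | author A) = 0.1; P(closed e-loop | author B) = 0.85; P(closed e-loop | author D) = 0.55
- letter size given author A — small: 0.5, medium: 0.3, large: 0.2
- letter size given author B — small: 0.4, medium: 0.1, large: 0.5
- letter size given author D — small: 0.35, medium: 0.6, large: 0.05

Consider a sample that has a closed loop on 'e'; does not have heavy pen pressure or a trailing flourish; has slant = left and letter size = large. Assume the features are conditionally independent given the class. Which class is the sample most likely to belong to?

author B

author A: 0.6 × (1−0.3) × 0.05 × (1−0.9) × 0.1 × 0.2 = 0.000042
author B: 0.2 × (1−0.45) × 0.35 × (1−0.95) × 0.85 × 0.5 = 0.000818125
author D: 0.2 × (1−0.3) × 0.05 × (1−0.05) × 0.55 × 0.05 = 0.000182875
Highest score → author B.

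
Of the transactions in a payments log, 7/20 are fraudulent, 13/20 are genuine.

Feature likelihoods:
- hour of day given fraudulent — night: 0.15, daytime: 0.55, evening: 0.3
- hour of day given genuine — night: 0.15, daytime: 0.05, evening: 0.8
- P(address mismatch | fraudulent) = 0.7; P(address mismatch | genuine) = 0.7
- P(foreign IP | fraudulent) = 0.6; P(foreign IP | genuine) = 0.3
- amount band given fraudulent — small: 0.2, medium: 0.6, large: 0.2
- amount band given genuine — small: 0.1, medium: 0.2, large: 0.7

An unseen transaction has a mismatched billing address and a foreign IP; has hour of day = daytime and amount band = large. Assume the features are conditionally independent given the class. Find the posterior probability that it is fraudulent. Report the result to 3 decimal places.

0.772

fraudulent: 0.35 × 0.55 × 0.7 × 0.6 × 0.2 = 0.01617
genuine: 0.65 × 0.05 × 0.7 × 0.3 × 0.7 = 0.0047775
P(fraudulent | x) = 0.01617 / 0.0209475 ≈ 0.772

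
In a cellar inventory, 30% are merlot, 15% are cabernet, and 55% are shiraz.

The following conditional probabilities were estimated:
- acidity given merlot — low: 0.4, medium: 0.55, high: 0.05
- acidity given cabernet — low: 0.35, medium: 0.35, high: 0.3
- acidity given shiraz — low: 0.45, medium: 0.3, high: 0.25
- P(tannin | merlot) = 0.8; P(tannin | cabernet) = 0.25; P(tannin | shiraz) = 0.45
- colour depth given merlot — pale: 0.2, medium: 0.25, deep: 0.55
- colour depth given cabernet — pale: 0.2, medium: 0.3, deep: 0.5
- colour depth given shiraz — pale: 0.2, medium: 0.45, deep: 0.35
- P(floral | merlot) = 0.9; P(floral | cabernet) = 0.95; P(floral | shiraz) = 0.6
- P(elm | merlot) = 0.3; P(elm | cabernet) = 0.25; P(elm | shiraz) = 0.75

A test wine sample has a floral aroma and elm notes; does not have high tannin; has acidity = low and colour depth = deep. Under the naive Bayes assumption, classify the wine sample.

shiraz

merlot: 0.3 × 0.4 × (1−0.8) × 0.55 × 0.9 × 0.3 = 0.003564
cabernet: 0.15 × 0.35 × (1−0.25) × 0.5 × 0.95 × 0.25 = 0.00467578125
shiraz: 0.55 × 0.45 × (1−0.45) × 0.35 × 0.6 × 0.75 = 0.0214396875
Highest score → shiraz.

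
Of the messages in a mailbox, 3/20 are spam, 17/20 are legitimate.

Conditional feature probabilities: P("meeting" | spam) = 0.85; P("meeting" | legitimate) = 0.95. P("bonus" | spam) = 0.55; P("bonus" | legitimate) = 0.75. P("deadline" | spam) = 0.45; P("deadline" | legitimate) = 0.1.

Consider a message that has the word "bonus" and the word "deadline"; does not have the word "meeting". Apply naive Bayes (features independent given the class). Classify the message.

spam

spam: 0.15 × (1−0.85) × 0.55 × 0.45 = 0.00556875
legitimate: 0.85 × (1−0.95) × 0.75 × 0.1 = 0.0031875
Highest score → spam.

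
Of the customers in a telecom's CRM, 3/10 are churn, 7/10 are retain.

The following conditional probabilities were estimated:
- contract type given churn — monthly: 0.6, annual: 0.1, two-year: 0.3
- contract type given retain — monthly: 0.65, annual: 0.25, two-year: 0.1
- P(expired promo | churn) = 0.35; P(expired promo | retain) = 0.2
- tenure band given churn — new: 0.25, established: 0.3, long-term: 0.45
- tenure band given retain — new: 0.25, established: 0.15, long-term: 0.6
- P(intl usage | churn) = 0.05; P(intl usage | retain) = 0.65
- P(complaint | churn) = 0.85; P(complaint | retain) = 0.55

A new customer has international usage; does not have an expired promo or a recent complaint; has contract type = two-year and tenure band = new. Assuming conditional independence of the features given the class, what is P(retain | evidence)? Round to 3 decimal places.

churn: 0.3 × 0.3 × (1−0.35) × 0.25 × 0.05 × (1−0.85) = 0.0001096875
retain: 0.7 × 0.1 × (1−0.2) × 0.25 × 0.65 × (1−0.55) = 0.004095
P(retain | x) = 0.004095 / 0.0042046875 ≈ 0.974

0.974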